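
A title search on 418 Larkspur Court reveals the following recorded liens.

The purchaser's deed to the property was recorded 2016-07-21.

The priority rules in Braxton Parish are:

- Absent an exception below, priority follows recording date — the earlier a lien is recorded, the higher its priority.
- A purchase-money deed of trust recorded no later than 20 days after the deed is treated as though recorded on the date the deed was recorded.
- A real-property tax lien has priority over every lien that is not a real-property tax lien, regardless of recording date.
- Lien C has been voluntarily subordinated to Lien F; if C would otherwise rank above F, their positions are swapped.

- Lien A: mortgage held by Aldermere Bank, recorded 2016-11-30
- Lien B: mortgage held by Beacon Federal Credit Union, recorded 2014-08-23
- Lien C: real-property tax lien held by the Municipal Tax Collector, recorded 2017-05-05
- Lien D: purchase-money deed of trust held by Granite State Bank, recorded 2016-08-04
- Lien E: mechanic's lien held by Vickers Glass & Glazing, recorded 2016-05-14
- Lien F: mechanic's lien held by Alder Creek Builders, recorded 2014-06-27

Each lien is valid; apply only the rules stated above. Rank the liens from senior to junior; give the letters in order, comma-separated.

F, C, B, E, D, A

Effective dates after the stated exceptions: D relates back to the deed date 2016-07-21.
As a real-property tax lien, C is senior to every other lien.
The other liens, earliest effective date first: F (2014-06-27), B (2014-08-23), E (2016-05-14), D (2016-07-21), A (2016-11-30).
C would otherwise be senior to F, so under the subordination agreement C and F exchange positions.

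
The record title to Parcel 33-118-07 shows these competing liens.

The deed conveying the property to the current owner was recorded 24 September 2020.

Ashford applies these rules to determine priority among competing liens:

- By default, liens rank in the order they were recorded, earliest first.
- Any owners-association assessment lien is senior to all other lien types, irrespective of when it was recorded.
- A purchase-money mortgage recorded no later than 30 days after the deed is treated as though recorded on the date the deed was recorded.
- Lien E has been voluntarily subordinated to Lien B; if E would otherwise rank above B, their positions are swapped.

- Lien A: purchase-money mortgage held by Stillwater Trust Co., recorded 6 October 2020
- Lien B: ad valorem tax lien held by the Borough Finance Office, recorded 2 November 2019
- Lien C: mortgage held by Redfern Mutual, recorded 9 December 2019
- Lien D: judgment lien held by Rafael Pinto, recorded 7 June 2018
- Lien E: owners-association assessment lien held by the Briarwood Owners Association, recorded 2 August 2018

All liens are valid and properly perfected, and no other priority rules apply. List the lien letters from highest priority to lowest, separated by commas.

B, D, E, C, A

Effective dates: A relates back to the deed date 24 September 2020.
E, as an owners-association assessment lien, has superpriority and ranks first.
Ordering the rest by effective date: D (7 June 2018), B (2 November 2019), C (9 December 2019), A (24 September 2020).
Because E would otherwise rank above B, the subordination swaps them.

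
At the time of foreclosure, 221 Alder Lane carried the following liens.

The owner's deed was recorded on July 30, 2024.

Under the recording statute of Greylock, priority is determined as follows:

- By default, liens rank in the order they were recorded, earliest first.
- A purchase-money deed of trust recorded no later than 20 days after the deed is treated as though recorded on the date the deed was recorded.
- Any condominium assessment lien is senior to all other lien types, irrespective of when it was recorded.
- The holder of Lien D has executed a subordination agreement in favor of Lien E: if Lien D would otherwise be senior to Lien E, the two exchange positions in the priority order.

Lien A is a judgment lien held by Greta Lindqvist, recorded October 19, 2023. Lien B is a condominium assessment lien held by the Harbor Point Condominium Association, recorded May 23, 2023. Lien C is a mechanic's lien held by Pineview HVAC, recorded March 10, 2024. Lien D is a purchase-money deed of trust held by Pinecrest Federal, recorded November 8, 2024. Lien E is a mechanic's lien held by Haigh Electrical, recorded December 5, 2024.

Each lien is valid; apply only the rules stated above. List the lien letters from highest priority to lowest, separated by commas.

B, A, C, E, D

Effective dates after the stated exceptions: D missed the 20-day window (101 days after the deed), so its recording date stands.
As a condominium assessment lien, B is senior to every other lien.
The other liens, earliest effective date first: A (October 19, 2023), C (March 10, 2024), D (November 8, 2024), E (December 5, 2024).
Because D would otherwise rank above E, the subordination swaps them.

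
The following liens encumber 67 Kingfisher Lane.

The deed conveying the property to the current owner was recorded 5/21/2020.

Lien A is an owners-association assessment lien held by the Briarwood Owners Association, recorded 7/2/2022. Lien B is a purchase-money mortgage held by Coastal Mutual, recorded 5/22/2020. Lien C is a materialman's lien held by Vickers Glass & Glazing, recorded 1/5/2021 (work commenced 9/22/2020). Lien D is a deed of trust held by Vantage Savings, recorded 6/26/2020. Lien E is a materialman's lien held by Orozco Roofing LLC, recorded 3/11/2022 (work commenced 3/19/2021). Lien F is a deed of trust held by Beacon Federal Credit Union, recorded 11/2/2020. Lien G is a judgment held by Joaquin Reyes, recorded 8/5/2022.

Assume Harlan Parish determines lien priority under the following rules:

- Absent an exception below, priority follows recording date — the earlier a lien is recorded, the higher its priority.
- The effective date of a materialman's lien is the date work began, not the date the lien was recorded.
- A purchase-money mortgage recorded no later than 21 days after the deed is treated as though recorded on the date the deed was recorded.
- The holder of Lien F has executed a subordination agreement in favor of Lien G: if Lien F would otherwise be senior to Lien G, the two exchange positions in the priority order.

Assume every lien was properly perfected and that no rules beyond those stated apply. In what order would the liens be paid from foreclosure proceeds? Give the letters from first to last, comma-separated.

Adjusting effective dates: B was recorded within the 21-day window, so its effective date is the deed date 5/21/2020; C relates back to 9/22/2020 (work commenced); E relates back to 3/19/2021 (work commenced).
By effective date, earliest first: B (5/21/2020), D (6/26/2020), C (9/22/2020), F (11/2/2020), E (3/19/2021), A (7/2/2022), G (8/5/2022).
F would otherwise be senior to G, so under the subordination agreement F and G exchange positions.

B, D, C, G, E, A, F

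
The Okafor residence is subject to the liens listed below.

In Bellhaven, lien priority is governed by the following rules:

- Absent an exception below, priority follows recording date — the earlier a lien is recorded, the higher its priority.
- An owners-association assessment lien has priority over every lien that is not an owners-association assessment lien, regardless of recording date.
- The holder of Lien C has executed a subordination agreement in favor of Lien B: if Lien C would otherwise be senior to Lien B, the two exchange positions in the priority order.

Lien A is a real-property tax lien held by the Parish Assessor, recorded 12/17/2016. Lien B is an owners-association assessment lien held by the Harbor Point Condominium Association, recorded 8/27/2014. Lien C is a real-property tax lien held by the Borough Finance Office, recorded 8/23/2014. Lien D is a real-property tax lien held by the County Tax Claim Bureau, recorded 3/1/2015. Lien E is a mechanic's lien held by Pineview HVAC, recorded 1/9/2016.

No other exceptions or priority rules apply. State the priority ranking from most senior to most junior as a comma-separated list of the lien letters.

B, C, D, E, A

As an owners-association assessment lien, B is senior to every other lien.
Remaining liens by effective date: C (8/23/2014), D (3/1/2015), E (1/9/2016), A (12/17/2016).
C is already junior to B, so the subordination agreement changes nothing.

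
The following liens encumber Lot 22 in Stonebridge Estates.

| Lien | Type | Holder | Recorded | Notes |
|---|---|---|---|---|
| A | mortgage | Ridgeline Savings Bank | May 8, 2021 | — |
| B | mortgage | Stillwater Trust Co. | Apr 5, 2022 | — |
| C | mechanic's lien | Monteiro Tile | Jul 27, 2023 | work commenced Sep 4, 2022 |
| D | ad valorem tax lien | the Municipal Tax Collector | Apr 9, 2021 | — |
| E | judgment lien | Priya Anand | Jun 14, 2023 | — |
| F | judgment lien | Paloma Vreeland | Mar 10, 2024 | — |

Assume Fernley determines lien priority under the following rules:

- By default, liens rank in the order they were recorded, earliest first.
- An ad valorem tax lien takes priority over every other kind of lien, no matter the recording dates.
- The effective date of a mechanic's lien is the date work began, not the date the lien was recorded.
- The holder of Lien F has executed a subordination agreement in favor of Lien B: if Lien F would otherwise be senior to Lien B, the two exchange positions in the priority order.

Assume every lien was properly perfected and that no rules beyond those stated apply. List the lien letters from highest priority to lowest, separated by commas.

Adjusting effective dates: C relates back to Sep 4, 2022 (work commenced).
D is an ad valorem tax lien, so it outranks all other liens regardless of date.
The other liens, earliest effective date first: A (May 8, 2021), B (Apr 5, 2022), C (Sep 4, 2022), E (Jun 14, 2023), F (Mar 10, 2024).
F already ranks below B; the subordination has no effect.

D, A, B, C, E, F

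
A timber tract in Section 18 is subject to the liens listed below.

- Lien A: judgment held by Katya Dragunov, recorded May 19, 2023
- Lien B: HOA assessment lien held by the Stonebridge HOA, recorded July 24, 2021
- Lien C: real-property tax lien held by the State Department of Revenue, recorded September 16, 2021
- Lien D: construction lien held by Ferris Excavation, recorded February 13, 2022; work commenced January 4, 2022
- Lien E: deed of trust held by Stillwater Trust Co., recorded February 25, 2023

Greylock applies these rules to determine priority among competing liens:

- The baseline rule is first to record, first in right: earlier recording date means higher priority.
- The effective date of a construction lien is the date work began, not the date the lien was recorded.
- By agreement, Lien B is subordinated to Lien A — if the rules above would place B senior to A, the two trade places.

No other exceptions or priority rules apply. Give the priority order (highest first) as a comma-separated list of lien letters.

A, C, D, E, B

Effective dates after the stated exceptions: D is treated as recorded January 4, 2022, the work-commencement date.
By effective date, earliest first: B (July 24, 2021), C (September 16, 2021), D (January 4, 2022), E (February 25, 2023), A (May 19, 2023).
Because B would otherwise rank above A, the subordination swaps them.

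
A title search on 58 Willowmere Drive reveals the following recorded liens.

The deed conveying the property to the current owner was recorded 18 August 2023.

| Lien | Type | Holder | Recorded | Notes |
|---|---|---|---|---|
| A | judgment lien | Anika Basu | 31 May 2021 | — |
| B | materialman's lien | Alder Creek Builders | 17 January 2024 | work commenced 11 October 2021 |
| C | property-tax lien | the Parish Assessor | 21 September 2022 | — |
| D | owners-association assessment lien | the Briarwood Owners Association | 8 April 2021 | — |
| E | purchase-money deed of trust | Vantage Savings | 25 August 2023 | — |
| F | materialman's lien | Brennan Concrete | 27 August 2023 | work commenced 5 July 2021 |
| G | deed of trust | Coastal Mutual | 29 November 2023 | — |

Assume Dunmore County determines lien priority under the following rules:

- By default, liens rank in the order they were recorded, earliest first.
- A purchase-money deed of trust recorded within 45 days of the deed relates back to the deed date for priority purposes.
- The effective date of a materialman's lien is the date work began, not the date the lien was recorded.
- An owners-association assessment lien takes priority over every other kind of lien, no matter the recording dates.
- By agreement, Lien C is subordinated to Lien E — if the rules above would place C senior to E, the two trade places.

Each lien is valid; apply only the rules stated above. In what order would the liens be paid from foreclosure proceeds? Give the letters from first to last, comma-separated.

Effective dates: B's effective date is 11 October 2021, when work began; E relates back to the deed date 18 August 2023; F's effective date is 5 July 2021, when work began.
D is an owners-association assessment lien, so it outranks all other liens regardless of date.
Among the remaining liens, by effective date: A (31 May 2021), F (5 July 2021), B (11 October 2021), C (21 September 2022), E (18 August 2023), G (29 November 2023).
C is senior to E before the subordination, so the two trade places.

D, A, F, B, E, C, G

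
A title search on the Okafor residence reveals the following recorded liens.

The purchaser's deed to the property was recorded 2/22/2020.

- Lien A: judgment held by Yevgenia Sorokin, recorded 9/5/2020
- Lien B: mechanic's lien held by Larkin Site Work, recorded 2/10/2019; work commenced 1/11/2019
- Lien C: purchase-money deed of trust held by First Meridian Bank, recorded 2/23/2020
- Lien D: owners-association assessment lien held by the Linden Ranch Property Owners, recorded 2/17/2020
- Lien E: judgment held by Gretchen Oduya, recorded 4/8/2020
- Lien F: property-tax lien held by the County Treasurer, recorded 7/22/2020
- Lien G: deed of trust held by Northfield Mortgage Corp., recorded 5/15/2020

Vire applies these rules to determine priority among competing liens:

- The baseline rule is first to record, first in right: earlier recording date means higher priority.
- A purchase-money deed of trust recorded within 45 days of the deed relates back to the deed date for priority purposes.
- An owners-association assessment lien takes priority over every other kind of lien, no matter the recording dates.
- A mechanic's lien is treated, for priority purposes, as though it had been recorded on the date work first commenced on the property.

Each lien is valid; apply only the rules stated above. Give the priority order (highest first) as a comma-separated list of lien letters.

Effective dates: B is treated as recorded 1/11/2019, the work-commencement date; C's effective date is the deed date, 2/22/2020.
D, as an owners-association assessment lien, has superpriority and ranks first.
Among the remaining liens, by effective date: B (1/11/2019), C (2/22/2020), E (4/8/2020), G (5/15/2020), F (7/22/2020), A (9/5/2020).

D, B, C, E, G, F, A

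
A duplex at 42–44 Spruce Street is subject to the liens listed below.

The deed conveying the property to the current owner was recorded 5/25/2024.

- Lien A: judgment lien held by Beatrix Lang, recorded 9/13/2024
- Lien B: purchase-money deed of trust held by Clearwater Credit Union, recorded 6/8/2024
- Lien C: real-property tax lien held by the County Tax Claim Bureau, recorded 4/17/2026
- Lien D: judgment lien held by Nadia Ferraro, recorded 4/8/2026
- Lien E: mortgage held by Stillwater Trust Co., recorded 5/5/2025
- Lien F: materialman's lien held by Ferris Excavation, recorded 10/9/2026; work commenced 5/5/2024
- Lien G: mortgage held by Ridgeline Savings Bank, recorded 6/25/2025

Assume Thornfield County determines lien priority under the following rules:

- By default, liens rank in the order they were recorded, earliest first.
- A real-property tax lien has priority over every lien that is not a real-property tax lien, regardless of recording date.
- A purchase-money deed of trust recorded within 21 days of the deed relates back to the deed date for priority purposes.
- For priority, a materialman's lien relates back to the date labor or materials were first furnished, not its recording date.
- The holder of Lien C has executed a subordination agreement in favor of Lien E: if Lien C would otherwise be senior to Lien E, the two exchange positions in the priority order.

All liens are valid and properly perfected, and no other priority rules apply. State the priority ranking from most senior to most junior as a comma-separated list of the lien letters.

Adjusting effective dates: B was recorded within the 21-day window, so its effective date is the deed date 5/25/2024; F's effective date is 5/5/2024, when work began.
C, as a real-property tax lien, has superpriority and ranks first.
Ordering the rest by effective date: F (5/5/2024), B (5/25/2024), A (9/13/2024), E (5/5/2025), G (6/25/2025), D (4/8/2026).
Because C would otherwise rank above E, the subordination swaps them.

E, F, B, A, C, G, D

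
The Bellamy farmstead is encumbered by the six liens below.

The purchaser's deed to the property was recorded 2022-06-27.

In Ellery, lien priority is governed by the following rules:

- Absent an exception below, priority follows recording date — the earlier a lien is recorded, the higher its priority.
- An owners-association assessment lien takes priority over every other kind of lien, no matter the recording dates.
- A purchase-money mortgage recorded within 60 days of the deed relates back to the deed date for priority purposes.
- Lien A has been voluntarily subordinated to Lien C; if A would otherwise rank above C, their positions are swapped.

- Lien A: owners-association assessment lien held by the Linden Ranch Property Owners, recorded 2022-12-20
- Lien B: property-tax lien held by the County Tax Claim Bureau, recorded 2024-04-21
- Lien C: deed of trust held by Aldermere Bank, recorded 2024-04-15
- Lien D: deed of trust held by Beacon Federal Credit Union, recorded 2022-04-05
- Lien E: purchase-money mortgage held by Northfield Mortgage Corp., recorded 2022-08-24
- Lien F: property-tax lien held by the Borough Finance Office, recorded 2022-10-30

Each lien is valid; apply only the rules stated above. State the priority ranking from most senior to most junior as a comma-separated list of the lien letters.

Effective dates after the stated exceptions: E was recorded within the 60-day window, so its effective date is the deed date 2022-06-27.
A is an owners-association assessment lien, so it outranks all other liens regardless of date.
Remaining liens by effective date: D (2022-04-05), E (2022-06-27), F (2022-10-30), C (2024-04-15), B (2024-04-21).
Because A would otherwise rank above C, the subordination swaps them.

C, D, E, F, A, B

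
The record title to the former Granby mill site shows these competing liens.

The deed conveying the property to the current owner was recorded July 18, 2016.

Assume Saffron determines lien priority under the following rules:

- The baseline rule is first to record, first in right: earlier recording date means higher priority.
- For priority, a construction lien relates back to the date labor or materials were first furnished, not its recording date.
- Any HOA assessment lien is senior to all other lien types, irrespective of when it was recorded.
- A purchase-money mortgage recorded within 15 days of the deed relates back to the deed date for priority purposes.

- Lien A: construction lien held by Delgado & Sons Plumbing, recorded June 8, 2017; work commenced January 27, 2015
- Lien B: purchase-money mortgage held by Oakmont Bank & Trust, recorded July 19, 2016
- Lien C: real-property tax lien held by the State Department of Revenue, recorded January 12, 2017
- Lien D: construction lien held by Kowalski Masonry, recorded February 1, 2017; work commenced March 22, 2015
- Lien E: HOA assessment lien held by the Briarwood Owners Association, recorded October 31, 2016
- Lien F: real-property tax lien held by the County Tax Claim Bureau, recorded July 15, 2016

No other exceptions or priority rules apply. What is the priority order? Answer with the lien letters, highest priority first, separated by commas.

E, A, D, F, B, C

Adjusting effective dates: A is treated as recorded January 27, 2015, the work-commencement date; B relates back to the deed date July 18, 2016; D is treated as recorded March 22, 2015, the work-commencement date.
As an HOA assessment lien, E is senior to every other lien.
The other liens, earliest effective date first: A (January 27, 2015), D (March 22, 2015), F (July 15, 2016), B (July 18, 2016), C (January 12, 2017).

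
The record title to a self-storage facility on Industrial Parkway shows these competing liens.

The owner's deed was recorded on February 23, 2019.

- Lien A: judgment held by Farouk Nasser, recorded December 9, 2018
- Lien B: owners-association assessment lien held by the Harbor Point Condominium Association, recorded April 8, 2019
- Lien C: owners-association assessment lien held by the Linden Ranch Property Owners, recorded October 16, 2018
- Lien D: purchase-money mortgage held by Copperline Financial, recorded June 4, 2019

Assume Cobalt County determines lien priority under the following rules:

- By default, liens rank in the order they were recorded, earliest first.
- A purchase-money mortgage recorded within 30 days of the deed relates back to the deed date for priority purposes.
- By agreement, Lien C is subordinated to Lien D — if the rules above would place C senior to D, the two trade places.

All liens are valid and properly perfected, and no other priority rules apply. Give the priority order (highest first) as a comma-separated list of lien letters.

Effective dates after the stated exceptions: D was recorded 101 days after the deed, outside the 30-day window, so it keeps its recording date.
By effective date, earliest first: C (October 16, 2018), A (December 9, 2018), B (April 8, 2019), D (June 4, 2019).
C is senior to D before the subordination, so the two trade places.

D, A, B, C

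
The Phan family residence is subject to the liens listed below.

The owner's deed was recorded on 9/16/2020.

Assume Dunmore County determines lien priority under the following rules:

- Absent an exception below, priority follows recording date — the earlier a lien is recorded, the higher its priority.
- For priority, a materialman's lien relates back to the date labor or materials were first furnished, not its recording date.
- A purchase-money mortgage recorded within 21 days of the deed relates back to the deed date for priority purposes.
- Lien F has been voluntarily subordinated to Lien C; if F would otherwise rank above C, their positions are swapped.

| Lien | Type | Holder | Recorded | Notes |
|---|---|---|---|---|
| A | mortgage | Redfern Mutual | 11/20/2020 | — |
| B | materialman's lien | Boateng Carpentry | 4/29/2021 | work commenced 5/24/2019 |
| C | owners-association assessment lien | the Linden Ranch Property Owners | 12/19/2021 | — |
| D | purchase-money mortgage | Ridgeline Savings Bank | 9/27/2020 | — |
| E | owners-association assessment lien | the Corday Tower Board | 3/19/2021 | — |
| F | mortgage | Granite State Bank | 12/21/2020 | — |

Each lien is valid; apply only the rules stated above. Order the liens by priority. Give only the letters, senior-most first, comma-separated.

Effective dates: B is treated as recorded 5/24/2019, the work-commencement date; D's effective date is the deed date, 9/16/2020.
By effective date: B (5/24/2019), D (9/16/2020), A (11/20/2020), F (12/21/2020), E (3/19/2021), C (12/19/2021).
F would otherwise be senior to C, so under the subordination agreement F and C exchange positions.

B, D, A, C, E, F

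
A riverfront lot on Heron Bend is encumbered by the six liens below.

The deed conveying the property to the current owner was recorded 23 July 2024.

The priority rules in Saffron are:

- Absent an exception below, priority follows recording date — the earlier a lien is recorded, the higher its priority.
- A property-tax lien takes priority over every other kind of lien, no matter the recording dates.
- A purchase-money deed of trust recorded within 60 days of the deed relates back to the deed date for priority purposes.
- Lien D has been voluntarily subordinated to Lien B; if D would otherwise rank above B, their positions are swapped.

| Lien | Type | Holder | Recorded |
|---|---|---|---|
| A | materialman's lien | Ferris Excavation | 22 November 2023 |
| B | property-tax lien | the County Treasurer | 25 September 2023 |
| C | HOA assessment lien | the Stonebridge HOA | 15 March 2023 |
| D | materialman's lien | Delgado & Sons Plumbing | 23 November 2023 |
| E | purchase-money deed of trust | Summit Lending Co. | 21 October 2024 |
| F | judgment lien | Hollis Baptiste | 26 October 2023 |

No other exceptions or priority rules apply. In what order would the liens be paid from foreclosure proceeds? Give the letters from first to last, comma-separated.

Effective dates: E was recorded 90 days after the deed — beyond 60 days — so no relation-back applies.
B is a property-tax lien, so it outranks all other liens regardless of date.
Among the remaining liens, by effective date: C (15 March 2023), F (26 October 2023), A (22 November 2023), D (23 November 2023), E (21 October 2024).
D is already junior to B, so the subordination agreement changes nothing.

B, C, F, A, D, E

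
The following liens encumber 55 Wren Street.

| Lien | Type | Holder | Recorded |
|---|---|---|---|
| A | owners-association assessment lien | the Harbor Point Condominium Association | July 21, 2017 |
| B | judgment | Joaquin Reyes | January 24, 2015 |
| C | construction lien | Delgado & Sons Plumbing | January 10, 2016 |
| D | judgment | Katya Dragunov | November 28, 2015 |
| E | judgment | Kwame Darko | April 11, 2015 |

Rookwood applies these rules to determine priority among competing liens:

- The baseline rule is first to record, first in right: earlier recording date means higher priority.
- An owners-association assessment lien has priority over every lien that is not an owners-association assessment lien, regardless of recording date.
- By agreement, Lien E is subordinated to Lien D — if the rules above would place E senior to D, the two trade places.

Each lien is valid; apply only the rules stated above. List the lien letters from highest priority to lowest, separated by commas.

A, B, D, E, C

A is an owners-association assessment lien, so it outranks all other liens regardless of date.
Ordering the rest by effective date: B (January 24, 2015), E (April 11, 2015), D (November 28, 2015), C (January 10, 2016).
The subordination applies — E was senior to D — so E and D swap.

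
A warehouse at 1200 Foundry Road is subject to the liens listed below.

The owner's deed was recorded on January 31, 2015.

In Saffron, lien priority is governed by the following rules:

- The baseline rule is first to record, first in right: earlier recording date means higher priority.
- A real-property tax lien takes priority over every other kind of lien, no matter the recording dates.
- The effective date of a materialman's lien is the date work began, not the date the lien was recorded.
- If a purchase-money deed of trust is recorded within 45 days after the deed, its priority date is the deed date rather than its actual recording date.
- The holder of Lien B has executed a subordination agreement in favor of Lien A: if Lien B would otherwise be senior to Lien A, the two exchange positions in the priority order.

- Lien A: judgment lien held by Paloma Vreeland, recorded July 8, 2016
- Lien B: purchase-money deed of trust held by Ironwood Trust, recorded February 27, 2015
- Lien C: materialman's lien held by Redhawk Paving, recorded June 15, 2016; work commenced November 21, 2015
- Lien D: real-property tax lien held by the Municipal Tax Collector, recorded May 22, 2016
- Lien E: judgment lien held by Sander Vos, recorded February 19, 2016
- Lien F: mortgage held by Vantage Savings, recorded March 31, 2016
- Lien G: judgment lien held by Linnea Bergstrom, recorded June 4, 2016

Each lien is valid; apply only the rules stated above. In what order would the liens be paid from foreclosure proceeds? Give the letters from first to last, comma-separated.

Adjusting effective dates: B's effective date is the deed date, January 31, 2015; C is treated as recorded November 21, 2015, the work-commencement date.
D is a real-property tax lien, so it outranks all other liens regardless of date.
Remaining liens by effective date: B (January 31, 2015), C (November 21, 2015), E (February 19, 2016), F (March 31, 2016), G (June 4, 2016), A (July 8, 2016).
B is senior to A before the subordination, so the two trade places.

D, A, C, E, F, G, B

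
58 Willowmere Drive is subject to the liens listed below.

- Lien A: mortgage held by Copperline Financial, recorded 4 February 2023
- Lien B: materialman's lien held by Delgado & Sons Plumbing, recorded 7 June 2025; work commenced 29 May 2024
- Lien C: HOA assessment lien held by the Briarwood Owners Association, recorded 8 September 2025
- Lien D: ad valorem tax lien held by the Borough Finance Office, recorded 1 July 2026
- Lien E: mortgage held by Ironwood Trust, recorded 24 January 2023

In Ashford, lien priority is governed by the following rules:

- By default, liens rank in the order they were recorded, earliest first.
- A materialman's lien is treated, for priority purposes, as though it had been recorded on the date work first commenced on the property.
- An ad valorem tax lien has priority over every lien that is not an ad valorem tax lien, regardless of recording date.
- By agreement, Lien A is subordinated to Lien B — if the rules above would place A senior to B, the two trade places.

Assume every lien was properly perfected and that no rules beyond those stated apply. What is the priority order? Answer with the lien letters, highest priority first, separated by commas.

D, E, B, A, C

Effective dates: B relates back to 29 May 2024 (work commenced).
D is an ad valorem tax lien, so it outranks all other liens regardless of date.
The other liens, earliest effective date first: E (24 January 2023), A (4 February 2023), B (29 May 2024), C (8 September 2025).
Because A would otherwise rank above B, the subordination swaps them.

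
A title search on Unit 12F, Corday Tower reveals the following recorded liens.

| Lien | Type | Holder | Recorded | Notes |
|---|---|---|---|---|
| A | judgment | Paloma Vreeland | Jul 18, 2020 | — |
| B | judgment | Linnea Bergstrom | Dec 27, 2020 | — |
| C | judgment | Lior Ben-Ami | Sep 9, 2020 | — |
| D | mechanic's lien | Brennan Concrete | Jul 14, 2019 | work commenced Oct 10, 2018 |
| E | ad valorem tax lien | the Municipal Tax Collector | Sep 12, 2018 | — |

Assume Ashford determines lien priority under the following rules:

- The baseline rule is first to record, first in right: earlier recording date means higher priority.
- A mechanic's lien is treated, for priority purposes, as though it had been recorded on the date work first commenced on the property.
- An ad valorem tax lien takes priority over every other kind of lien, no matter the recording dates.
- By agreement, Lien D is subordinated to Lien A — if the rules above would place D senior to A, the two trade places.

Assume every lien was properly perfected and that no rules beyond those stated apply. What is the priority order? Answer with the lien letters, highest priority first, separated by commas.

Adjusting effective dates: D's effective date is Oct 10, 2018, when work began.
E, as an ad valorem tax lien, has superpriority and ranks first.
Among the remaining liens, by effective date: D (Oct 10, 2018), A (Jul 18, 2020), C (Sep 9, 2020), B (Dec 27, 2020).
D is senior to A before the subordination, so the two trade places.

E, A, D, C, B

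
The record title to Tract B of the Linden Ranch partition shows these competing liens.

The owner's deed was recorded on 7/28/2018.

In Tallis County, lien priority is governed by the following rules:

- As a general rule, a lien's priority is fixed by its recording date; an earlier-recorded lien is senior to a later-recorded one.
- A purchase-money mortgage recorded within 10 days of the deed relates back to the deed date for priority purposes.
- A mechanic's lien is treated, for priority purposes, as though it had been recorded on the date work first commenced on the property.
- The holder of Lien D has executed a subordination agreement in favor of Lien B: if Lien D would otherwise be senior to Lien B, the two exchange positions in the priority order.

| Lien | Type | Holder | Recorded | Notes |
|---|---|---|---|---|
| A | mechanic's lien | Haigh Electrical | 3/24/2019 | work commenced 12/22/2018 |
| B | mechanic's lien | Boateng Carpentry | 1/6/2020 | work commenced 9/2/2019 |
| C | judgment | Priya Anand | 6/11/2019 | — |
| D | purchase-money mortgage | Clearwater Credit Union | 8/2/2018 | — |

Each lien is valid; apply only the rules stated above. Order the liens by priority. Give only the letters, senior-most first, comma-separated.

Adjusting effective dates: A is treated as recorded 12/22/2018, the work-commencement date; B's effective date is 9/2/2019, when work began; D's effective date is the deed date, 7/28/2018.
By effective date: D (7/28/2018), A (12/22/2018), C (6/11/2019), B (9/2/2019).
D is senior to B before the subordination, so the two trade places.

B, A, C, D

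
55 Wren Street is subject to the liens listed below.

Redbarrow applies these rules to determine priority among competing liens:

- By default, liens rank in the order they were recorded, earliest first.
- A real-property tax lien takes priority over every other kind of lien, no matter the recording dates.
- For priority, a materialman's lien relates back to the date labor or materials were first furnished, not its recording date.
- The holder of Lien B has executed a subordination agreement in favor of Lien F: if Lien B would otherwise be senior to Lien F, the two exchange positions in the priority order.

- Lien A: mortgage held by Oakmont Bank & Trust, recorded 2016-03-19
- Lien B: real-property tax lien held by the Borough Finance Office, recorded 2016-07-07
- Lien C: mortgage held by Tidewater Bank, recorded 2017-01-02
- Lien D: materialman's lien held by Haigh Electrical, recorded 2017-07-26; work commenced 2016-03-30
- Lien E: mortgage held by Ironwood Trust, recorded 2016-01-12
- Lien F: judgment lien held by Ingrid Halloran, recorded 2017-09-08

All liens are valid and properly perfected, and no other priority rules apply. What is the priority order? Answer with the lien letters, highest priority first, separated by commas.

F, E, A, D, C, B

Effective dates: D relates back to 2016-03-30 (work commenced).
B is a real-property tax lien, so it outranks all other liens regardless of date.
Ordering the rest by effective date: E (2016-01-12), A (2016-03-19), D (2016-03-30), C (2017-01-02), F (2017-09-08).
Because B would otherwise rank above F, the subordination swaps them.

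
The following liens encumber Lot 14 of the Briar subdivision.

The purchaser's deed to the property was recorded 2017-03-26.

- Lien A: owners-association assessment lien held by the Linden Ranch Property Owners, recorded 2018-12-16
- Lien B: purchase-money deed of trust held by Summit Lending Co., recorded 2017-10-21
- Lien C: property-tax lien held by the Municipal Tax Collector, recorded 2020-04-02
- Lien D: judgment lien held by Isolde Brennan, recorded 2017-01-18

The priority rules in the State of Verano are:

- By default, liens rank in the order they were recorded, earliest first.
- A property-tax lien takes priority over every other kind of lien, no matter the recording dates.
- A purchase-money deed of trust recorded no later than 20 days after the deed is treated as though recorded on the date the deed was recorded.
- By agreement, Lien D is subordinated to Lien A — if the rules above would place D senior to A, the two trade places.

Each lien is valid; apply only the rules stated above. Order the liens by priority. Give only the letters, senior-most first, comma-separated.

C, A, B, D

Effective dates after the stated exceptions: B was recorded 209 days after the deed — beyond 20 days — so no relation-back applies.
C is a property-tax lien, so it outranks all other liens regardless of date.
The other liens, earliest effective date first: D (2017-01-18), B (2017-10-21), A (2018-12-16).
The subordination applies — D was senior to A — so D and A swap.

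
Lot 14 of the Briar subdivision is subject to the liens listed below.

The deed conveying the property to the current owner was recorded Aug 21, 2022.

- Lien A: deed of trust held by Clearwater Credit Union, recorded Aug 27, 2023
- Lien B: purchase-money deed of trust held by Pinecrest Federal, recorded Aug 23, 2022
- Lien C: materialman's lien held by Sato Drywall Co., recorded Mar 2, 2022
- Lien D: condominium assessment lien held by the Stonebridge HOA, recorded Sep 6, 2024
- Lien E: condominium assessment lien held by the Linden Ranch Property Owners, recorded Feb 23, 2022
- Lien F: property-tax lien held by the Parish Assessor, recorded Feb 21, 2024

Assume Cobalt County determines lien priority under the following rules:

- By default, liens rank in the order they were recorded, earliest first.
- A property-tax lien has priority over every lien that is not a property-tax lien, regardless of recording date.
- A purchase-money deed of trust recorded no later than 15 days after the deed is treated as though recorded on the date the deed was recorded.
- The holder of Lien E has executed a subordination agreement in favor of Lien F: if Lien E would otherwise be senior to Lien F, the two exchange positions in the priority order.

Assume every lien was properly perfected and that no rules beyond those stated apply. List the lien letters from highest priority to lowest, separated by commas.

Effective dates after the stated exceptions: B's effective date is the deed date, Aug 21, 2022.
As a property-tax lien, F is senior to every other lien.
Remaining liens by effective date: E (Feb 23, 2022), C (Mar 2, 2022), B (Aug 21, 2022), A (Aug 27, 2023), D (Sep 6, 2024).
E already ranks below F; the subordination has no effect.

F, E, C, B, A, D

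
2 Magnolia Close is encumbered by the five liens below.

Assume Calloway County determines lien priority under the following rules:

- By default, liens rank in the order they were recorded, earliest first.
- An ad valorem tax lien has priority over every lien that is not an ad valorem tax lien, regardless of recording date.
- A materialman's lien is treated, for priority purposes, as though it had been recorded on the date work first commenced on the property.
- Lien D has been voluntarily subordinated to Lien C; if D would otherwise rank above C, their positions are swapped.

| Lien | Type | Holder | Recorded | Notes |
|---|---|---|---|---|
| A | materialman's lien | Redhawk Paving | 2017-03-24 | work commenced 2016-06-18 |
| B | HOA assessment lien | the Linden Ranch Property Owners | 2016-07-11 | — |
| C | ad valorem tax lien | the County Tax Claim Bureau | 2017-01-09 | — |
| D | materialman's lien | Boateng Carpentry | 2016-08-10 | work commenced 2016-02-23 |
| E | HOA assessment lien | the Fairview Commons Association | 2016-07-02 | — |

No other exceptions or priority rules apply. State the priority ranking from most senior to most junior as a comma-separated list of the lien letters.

C, D, A, E, B

Effective dates: A's effective date is 2016-06-18, when work began; D relates back to 2016-02-23 (work commenced).
As an ad valorem tax lien, C is senior to every other lien.
Among the remaining liens, by effective date: D (2016-02-23), A (2016-06-18), E (2016-07-02), B (2016-07-11).
D already ranks below C; the subordination has no effect.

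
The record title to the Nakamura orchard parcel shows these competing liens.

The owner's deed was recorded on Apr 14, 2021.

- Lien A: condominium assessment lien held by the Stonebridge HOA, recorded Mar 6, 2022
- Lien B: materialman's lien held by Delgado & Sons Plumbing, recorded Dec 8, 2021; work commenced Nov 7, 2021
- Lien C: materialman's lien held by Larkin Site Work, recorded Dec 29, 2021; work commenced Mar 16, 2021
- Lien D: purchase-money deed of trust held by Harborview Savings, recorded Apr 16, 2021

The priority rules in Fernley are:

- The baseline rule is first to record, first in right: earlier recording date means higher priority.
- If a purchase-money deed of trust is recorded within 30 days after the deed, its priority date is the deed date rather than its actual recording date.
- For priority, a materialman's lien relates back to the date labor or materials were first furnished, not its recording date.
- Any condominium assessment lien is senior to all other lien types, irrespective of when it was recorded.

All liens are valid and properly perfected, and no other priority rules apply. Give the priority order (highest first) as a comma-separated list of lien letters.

Effective dates after the stated exceptions: B relates back to Nov 7, 2021 (work commenced); C's effective date is Mar 16, 2021, when work began; D was recorded within the 30-day window, so its effective date is the deed date Apr 14, 2021.
As a condominium assessment lien, A is senior to every other lien.
Among the remaining liens, by effective date: C (Mar 16, 2021), D (Apr 14, 2021), B (Nov 7, 2021).

A, C, D, B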